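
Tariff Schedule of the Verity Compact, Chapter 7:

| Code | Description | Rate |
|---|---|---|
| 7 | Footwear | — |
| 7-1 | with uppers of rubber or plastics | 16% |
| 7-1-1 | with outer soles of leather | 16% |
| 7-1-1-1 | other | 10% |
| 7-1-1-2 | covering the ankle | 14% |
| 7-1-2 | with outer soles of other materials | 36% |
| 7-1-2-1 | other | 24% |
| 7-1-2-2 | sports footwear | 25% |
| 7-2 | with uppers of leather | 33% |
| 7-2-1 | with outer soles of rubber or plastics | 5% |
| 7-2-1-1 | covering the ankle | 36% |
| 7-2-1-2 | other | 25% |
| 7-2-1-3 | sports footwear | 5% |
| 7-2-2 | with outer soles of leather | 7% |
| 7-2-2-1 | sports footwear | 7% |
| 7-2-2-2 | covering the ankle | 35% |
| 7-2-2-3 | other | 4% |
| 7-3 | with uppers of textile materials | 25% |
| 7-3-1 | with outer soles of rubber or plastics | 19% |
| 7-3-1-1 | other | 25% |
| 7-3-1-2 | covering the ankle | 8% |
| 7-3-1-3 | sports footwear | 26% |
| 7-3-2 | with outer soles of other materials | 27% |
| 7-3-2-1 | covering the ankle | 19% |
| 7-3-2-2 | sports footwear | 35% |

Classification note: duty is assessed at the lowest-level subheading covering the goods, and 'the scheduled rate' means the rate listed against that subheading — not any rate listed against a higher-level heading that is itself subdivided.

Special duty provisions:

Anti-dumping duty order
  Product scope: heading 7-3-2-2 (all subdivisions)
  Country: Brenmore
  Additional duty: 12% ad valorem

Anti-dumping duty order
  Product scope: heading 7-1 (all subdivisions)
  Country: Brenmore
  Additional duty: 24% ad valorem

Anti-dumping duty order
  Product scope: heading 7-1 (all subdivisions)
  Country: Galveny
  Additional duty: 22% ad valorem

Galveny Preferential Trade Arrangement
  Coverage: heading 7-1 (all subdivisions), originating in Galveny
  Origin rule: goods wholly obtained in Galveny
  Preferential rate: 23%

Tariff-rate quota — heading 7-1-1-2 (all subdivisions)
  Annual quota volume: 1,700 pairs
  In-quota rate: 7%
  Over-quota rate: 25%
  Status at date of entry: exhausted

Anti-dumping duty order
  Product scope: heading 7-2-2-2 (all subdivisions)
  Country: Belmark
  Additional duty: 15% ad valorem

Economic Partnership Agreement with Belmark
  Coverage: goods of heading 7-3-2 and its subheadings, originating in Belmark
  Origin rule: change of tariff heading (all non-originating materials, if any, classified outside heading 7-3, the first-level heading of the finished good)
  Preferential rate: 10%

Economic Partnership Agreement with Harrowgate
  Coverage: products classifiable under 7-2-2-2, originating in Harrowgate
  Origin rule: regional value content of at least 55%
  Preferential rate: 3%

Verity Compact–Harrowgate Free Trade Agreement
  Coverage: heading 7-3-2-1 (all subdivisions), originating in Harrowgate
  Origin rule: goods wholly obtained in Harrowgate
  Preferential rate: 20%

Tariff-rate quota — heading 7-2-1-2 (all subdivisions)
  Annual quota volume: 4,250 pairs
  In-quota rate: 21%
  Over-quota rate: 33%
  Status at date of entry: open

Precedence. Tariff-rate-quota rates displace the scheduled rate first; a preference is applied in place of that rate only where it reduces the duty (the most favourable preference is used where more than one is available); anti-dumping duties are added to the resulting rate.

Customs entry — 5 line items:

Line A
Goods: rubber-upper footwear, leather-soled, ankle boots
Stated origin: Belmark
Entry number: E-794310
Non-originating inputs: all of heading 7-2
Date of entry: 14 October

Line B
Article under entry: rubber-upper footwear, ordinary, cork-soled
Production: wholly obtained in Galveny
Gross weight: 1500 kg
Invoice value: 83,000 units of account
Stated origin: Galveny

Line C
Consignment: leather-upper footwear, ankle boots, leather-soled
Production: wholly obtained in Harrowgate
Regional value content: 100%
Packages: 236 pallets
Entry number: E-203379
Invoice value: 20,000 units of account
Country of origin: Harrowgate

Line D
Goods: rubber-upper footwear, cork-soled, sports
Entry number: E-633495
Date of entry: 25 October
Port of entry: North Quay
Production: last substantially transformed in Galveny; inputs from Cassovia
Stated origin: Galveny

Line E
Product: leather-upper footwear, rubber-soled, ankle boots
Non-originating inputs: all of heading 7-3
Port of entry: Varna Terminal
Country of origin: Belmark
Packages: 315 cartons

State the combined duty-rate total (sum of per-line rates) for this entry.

Line A: rubber-upper → 7-1; leather-soled → 7-1-1; ankle boots → 7-1-1-2. Scheduled 14%. quota on 7-1-1-2 exhausted → over-quota 25%; Belmark agreement on 7-3-2: 7-1-1-2 not covered. → 25%.
Line B: rubber-upper → 7-1; cork-soled → 7-1-2; ordinary → 7-1-2-1. Scheduled 24%. Galveny agreement on 7-1: wholly obtained → 23% available; preferential 23%; anti-dumping (Galveny, 7-1): +22%; total 23% + 22% = 45%. → 45%.
Line C: leather-upper → 7-2; leather-soled → 7-2-2; ankle boots → 7-2-2-2. Scheduled 35%. Harrowgate agreement on 7-2-2-2: RVC ≥ 55% → 3% available; Harrowgate agreement on 7-3-2-1: 7-2-2-2 not covered; preferential 3%. → 3%.
Line D: rubber-upper → 7-1; cork-soled → 7-1-2; sports → 7-1-2-2. Scheduled 25%. Galveny agreement on 7-1: not wholly obtained; anti-dumping (Galveny, 7-1): +22%; total 25% + 22% = 47%. → 47%.
Line E: leather-upper → 7-2; rubber-soled → 7-2-1; ankle boots → 7-2-1-1. Scheduled 36%. Belmark agreement on 7-3-2: 7-2-1-1 not covered. → 36%.
Sum: 25% + 45% + 3% + 47% + 36% = 156%.

156%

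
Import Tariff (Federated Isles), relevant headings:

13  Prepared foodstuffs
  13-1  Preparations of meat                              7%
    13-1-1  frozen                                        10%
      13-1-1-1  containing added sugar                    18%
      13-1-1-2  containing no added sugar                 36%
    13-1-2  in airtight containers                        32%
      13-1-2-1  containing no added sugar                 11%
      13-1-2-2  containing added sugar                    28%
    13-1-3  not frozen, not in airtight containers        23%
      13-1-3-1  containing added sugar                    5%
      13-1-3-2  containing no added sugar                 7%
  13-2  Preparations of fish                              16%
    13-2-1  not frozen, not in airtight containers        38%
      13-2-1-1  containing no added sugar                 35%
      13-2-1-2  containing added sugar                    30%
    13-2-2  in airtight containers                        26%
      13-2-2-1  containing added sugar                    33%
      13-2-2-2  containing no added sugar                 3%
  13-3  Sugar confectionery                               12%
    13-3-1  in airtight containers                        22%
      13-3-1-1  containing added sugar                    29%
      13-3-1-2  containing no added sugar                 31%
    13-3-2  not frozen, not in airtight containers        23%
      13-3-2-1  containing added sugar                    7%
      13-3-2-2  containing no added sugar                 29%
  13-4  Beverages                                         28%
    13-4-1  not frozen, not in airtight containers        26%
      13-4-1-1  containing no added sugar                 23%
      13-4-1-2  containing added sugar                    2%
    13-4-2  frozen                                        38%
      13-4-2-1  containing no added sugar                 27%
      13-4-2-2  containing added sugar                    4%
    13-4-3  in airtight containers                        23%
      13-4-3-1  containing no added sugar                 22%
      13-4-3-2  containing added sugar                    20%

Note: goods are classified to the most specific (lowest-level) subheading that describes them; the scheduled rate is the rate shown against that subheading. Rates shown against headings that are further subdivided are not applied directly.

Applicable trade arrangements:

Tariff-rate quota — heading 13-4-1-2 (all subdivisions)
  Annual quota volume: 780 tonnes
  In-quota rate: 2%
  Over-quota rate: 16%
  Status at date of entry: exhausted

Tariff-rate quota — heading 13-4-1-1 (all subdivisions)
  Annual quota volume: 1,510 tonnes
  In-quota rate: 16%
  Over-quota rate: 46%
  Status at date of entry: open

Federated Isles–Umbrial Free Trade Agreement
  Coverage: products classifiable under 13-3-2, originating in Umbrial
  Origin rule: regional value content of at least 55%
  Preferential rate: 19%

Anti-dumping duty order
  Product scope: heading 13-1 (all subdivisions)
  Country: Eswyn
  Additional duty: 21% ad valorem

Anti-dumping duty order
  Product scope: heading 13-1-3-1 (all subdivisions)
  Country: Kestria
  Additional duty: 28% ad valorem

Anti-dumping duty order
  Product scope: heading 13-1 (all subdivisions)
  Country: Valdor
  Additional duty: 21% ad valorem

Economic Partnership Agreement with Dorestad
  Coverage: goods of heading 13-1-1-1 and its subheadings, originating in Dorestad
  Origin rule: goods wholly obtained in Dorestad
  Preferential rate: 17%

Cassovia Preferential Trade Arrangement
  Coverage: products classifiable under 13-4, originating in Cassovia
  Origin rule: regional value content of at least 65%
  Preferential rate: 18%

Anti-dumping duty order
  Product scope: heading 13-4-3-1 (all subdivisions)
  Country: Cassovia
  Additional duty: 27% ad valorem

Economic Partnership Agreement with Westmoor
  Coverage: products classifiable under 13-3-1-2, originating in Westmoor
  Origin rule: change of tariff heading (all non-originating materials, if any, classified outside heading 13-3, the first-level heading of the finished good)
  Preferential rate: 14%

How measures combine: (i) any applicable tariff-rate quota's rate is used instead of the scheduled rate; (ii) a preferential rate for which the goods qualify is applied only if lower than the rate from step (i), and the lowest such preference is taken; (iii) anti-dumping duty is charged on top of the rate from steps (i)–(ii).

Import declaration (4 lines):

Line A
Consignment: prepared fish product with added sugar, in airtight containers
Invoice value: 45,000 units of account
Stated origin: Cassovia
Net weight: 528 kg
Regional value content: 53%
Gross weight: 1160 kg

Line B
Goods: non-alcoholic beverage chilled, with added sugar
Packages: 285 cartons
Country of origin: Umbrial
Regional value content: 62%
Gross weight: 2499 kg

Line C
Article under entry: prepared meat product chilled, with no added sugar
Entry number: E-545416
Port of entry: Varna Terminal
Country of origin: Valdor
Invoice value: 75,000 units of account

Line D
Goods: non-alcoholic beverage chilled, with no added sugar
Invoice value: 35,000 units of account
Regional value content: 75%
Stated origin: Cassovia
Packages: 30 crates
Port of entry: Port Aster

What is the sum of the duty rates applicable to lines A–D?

Line A: prepared fish product → 13-2; in airtight containers → 13-2-2; with added sugar → 13-2-2-1. Scheduled 33%. Cassovia agreement on 13-4: 13-2-2-1 not covered. → 33%.
Line B: non-alcoholic beverage → 13-4; chilled → 13-4-1; with added sugar → 13-4-1-2. Scheduled 2%. quota on 13-4-1-2 exhausted → over-quota 16%; Umbrial agreement on 13-3-2: 13-4-1-2 not covered. → 16%.
Line C: prepared meat product → 13-1; chilled → 13-1-3; with no added sugar → 13-1-3-2. Scheduled 7%. anti-dumping (Valdor, 13-1): +21%; total 7% + 21% = 28%. → 28%.
Line D: non-alcoholic beverage → 13-4; chilled → 13-4-1; with no added sugar → 13-4-1-1. Scheduled 23%. quota on 13-4-1-1 open → in-quota 16%; Cassovia agreement on 13-4: RVC ≥ 65% → 18% available; preference 18% not lower than 16% → no reduction. → 16%.
Sum: 33% + 16% + 28% + 16% = 93%.

93%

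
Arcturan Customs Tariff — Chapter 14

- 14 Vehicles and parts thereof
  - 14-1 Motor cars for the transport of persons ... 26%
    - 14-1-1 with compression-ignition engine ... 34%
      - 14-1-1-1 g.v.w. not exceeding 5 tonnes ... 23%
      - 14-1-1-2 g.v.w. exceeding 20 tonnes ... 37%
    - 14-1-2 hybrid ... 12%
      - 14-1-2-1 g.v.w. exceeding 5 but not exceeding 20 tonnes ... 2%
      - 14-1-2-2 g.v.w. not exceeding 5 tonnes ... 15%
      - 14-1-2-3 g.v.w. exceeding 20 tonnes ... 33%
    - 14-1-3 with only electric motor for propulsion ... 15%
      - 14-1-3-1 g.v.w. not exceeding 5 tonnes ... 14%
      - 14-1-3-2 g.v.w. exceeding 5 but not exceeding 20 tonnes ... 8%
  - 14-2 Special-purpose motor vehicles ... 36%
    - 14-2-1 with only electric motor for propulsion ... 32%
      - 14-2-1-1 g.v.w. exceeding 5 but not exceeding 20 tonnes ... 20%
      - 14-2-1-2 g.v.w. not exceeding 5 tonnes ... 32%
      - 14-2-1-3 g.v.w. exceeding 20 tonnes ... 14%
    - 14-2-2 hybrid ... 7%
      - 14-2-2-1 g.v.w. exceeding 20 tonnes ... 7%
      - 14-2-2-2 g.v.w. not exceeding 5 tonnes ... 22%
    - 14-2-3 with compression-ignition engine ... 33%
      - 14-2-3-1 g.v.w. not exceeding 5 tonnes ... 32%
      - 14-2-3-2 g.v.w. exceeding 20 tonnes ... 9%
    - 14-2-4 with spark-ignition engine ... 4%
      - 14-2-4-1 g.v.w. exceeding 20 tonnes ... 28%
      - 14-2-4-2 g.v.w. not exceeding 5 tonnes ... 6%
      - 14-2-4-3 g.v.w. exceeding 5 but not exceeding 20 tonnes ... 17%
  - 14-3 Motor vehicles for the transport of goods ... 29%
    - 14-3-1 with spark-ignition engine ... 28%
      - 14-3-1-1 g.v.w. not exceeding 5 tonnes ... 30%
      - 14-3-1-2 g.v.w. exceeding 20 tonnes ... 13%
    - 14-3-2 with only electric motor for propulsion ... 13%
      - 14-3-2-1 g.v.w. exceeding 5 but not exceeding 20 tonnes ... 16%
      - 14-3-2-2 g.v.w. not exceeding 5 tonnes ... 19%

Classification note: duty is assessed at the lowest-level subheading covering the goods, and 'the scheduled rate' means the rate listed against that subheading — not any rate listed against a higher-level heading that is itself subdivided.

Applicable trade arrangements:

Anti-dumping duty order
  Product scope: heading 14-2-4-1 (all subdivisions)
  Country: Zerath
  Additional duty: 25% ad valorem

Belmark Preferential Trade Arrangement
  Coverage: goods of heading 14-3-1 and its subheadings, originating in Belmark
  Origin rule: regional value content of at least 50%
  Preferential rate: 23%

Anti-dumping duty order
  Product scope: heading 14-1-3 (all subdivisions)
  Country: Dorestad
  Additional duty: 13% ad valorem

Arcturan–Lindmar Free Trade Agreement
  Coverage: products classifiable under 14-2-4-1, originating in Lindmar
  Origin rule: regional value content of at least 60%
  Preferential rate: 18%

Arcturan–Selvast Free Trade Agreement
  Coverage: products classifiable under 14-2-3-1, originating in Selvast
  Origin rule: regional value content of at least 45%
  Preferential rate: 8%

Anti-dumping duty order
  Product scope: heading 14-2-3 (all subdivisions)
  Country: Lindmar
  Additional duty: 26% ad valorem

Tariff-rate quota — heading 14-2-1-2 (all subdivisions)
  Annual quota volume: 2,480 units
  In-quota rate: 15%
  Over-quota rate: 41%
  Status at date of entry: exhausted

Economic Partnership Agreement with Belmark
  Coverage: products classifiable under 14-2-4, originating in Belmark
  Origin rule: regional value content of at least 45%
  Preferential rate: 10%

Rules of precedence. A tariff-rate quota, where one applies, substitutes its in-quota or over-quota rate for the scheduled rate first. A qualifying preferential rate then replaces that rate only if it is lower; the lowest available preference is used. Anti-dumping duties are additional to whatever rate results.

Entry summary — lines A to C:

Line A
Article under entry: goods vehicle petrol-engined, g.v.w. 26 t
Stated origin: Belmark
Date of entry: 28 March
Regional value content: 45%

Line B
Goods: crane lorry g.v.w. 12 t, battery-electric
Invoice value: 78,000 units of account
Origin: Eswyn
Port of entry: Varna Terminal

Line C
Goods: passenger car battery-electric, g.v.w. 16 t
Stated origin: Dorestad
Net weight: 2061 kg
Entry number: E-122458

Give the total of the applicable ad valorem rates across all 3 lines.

Line A: goods vehicle → 14-3; petrol-engined → 14-3-1; g.v.w. 26 t → 14-3-1-2. Scheduled 13%. Belmark agreement on 14-3-1: RVC < 50%; Belmark agreement on 14-2-4: 14-3-1-2 not covered. → 13%.
Line B: crane lorry → 14-2; battery-electric → 14-2-1; g.v.w. 12 t → 14-2-1-1. Scheduled 20%. No special measure applies. → 20%.
Line C: passenger car → 14-1; battery-electric → 14-1-3; g.v.w. 16 t → 14-1-3-2. Scheduled 8%. anti-dumping (Dorestad, 14-1-3): +13%; total 8% + 13% = 21%. → 21%.
Sum: 13% + 20% + 21% = 54%.

54%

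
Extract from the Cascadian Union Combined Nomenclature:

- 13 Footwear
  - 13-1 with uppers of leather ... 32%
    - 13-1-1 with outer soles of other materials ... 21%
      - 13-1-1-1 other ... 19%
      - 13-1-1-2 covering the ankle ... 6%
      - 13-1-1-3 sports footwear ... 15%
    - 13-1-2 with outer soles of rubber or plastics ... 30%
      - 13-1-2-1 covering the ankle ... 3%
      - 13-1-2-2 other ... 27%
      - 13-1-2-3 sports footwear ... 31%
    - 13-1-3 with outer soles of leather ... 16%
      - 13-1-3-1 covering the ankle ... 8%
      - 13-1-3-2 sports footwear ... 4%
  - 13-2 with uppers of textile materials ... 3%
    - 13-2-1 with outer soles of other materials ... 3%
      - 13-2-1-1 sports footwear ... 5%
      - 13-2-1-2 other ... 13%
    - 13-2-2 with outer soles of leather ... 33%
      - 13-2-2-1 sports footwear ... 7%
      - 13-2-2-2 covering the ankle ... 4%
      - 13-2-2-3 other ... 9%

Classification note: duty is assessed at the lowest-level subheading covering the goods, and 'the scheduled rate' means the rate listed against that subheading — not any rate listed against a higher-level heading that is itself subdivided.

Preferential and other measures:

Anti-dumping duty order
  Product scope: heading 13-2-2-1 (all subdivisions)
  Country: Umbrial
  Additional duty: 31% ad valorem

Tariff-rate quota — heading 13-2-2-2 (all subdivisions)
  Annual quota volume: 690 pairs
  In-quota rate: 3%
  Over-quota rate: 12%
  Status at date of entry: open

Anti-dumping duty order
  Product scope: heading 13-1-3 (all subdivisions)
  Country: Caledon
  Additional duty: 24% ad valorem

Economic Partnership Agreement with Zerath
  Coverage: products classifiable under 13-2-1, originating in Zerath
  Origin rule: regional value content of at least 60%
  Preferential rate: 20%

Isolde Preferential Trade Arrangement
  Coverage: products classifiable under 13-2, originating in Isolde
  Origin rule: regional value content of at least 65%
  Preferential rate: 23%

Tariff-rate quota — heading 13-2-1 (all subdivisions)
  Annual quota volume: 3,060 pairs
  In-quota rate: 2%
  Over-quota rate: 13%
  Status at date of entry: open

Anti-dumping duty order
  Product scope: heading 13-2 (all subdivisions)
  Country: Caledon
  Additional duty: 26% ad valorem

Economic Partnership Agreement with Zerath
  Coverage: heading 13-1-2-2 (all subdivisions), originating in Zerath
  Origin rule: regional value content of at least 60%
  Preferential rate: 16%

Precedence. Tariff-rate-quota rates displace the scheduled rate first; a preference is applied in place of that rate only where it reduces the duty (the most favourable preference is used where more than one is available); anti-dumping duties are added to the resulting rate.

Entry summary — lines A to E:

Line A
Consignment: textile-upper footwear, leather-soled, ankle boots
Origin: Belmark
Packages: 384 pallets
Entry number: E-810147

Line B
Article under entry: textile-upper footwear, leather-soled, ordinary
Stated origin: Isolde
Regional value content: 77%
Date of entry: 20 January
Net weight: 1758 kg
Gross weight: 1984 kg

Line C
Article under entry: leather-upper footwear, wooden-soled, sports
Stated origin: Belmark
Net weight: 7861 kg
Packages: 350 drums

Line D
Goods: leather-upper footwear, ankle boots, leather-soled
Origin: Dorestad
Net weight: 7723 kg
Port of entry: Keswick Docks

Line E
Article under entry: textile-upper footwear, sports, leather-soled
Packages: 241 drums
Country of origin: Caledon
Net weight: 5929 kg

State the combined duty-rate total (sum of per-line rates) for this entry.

Line A: textile-upper → 13-2; leather-soled → 13-2-2; ankle boots → 13-2-2-2. Scheduled 4%. quota on 13-2-2-2 open → in-quota 3%. → 3%.
Line B: textile-upper → 13-2; leather-soled → 13-2-2; ordinary → 13-2-2-3. Scheduled 9%. Isolde agreement on 13-2: RVC ≥ 65% → 23% available; preference 23% not lower than 9% → no reduction. → 9%.
Line C: leather-upper → 13-1; wooden-soled → 13-1-1; sports → 13-1-1-3. Scheduled 15%. No special measure applies. → 15%.
Line D: leather-upper → 13-1; leather-soled → 13-1-3; ankle boots → 13-1-3-1. Scheduled 8%. No special measure applies. → 8%.
Line E: textile-upper → 13-2; leather-soled → 13-2-2; sports → 13-2-2-1. Scheduled 7%. anti-dumping (Caledon, 13-2): +26%; total 7% + 26% = 33%. → 33%.
Sum: 3% + 9% + 15% + 8% + 33% = 68%.

68%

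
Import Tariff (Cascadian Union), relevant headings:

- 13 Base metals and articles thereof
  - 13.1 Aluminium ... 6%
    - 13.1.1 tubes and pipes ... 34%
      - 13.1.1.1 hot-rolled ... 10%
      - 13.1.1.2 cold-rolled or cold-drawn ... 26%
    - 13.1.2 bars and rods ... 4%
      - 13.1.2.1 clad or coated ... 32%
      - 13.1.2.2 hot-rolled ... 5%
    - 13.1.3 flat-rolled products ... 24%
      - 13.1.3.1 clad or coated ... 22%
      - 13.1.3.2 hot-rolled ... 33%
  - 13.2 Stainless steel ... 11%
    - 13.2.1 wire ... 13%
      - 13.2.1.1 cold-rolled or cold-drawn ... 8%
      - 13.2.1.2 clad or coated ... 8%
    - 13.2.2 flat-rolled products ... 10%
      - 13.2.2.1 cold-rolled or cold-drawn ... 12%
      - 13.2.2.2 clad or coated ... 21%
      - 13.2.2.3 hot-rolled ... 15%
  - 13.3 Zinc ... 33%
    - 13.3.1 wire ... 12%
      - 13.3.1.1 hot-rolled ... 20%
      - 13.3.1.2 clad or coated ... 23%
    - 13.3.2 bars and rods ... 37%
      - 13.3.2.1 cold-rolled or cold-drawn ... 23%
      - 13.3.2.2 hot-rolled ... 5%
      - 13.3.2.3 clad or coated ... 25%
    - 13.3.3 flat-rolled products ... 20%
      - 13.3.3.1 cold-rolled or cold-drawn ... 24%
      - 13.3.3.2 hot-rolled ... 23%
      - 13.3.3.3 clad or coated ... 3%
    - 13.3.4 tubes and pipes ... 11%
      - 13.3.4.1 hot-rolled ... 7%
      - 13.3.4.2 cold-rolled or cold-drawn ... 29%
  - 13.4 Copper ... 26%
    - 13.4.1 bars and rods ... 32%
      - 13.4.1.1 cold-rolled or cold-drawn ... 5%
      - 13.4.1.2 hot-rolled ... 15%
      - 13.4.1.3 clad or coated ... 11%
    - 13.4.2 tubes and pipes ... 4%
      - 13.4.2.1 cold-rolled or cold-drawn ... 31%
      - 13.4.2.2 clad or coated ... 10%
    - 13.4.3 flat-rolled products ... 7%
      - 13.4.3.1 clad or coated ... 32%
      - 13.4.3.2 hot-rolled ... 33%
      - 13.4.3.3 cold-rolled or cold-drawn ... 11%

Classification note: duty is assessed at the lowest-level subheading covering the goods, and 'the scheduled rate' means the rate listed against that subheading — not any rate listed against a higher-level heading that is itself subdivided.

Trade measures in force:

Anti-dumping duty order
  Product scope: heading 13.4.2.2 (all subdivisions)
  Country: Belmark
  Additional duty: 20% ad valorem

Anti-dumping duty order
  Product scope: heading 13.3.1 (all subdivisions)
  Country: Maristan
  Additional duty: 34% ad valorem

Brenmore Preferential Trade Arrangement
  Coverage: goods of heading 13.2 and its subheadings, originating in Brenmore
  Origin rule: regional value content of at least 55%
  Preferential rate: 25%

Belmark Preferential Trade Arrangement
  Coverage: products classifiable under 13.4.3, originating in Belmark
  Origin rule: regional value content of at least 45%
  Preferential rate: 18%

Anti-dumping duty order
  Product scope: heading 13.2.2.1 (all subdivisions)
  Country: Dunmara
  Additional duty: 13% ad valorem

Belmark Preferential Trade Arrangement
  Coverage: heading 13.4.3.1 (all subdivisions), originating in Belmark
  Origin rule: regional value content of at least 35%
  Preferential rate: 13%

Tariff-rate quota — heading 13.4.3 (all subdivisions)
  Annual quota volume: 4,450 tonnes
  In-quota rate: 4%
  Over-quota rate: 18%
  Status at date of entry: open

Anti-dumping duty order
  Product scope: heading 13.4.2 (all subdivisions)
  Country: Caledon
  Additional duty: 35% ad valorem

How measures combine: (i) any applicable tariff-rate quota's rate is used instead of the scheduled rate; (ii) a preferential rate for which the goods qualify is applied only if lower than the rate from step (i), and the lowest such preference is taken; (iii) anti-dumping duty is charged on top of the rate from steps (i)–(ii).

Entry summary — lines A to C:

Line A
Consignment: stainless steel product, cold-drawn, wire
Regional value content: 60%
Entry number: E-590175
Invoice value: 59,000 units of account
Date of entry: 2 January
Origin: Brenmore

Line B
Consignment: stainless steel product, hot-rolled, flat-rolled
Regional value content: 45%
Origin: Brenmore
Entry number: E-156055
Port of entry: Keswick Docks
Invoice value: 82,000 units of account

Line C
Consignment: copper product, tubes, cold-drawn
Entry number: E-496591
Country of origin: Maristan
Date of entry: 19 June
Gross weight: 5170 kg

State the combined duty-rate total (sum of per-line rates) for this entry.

54%

Line A: stainless steel → 13.2; wire → 13.2.1; cold-drawn → 13.2.1.1. Scheduled 8%. Brenmore agreement on 13.2: RVC ≥ 55% → 25% available; preference 25% not lower than 8% → no reduction. → 8%.
Line B: stainless steel → 13.2; flat-rolled → 13.2.2; hot-rolled → 13.2.2.3. Scheduled 15%. Brenmore agreement on 13.2: RVC < 55%. → 15%.
Line C: copper → 13.4; tubes → 13.4.2; cold-drawn → 13.4.2.1. Scheduled 31%. No special measure applies. → 31%.
Sum: 8% + 15% + 31% = 54%.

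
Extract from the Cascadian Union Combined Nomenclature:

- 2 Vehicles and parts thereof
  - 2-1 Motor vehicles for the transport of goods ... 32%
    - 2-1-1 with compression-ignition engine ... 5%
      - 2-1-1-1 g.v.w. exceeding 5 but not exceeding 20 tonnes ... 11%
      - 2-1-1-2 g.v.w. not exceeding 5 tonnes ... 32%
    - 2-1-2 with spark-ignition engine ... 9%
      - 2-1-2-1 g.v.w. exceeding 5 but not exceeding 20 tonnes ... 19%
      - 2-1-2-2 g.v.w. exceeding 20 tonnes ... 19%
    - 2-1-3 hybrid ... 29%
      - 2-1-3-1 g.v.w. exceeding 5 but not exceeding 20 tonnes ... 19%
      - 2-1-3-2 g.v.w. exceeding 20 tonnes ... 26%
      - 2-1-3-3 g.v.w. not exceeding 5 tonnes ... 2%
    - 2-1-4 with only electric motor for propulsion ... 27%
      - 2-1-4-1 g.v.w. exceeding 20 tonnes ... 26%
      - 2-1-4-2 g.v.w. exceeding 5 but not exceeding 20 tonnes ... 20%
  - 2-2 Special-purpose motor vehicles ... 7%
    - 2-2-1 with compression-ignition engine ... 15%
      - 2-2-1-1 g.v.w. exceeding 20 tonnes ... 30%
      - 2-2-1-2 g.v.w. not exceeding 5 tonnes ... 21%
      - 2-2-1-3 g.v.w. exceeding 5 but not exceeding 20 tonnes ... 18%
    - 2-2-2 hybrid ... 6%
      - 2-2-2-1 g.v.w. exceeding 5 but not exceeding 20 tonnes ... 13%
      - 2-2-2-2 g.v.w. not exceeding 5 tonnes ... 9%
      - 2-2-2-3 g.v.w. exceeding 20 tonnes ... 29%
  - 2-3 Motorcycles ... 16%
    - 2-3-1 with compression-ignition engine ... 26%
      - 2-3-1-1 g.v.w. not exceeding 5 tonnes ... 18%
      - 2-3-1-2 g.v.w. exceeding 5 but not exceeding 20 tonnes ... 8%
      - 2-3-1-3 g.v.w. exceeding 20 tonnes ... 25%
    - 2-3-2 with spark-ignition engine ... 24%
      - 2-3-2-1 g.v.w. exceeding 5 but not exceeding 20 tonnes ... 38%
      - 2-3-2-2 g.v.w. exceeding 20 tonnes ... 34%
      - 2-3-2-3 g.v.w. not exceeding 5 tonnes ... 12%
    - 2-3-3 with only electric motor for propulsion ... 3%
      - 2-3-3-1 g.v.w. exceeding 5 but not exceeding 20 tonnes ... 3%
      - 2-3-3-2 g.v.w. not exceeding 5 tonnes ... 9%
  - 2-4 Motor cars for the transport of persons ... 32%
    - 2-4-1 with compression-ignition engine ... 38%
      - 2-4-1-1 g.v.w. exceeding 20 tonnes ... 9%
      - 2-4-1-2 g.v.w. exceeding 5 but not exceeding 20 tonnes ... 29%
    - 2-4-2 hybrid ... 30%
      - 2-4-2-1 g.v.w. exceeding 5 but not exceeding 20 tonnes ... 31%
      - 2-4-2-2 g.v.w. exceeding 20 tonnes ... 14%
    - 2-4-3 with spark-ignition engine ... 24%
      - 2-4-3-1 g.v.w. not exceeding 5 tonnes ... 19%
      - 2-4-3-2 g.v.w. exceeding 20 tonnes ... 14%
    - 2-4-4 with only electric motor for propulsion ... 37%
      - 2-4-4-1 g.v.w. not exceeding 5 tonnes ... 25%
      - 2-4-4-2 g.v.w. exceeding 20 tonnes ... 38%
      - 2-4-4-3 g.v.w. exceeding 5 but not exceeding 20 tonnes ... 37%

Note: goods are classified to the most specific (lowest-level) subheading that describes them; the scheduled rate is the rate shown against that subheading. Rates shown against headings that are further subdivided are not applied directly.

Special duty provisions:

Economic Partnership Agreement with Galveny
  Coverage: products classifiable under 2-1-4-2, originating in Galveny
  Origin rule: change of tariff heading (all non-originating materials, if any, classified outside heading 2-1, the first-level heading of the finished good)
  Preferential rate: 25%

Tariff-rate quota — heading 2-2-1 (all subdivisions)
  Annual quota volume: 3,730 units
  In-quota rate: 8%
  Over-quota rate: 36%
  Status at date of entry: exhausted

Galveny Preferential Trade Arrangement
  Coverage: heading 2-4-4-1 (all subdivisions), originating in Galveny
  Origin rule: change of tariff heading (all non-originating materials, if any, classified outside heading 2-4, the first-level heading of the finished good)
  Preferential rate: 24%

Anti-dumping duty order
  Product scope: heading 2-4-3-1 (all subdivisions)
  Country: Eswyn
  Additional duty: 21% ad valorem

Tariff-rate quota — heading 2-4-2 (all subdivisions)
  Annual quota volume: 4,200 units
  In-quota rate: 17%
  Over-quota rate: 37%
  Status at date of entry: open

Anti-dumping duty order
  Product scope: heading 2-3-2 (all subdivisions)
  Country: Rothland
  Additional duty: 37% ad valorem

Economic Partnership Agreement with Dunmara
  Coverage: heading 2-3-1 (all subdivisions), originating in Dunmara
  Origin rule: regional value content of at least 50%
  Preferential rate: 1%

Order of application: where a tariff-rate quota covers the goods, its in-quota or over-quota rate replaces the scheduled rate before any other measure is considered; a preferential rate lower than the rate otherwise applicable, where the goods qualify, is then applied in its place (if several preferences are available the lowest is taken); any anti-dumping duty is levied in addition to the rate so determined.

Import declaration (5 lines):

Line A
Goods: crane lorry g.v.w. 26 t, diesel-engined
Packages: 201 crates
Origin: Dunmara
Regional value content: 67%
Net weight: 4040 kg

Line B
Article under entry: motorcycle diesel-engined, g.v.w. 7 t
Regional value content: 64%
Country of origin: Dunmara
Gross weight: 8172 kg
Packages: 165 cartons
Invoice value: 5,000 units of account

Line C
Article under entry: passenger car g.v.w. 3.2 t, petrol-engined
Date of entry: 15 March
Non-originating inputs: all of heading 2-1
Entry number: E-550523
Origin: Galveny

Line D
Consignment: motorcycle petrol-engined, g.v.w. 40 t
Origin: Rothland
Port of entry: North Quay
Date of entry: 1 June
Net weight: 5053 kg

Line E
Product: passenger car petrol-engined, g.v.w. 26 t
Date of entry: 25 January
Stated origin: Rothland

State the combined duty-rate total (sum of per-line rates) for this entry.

Line A: crane lorry → 2-2; diesel-engined → 2-2-1; g.v.w. 26 t → 2-2-1-1. Scheduled 30%. quota on 2-2-1 exhausted → over-quota 36%; Dunmara agreement on 2-3-1: 2-2-1-1 not covered. → 36%.
Line B: motorcycle → 2-3; diesel-engined → 2-3-1; g.v.w. 7 t → 2-3-1-2. Scheduled 8%. Dunmara agreement on 2-3-1: RVC ≥ 50% → 1% available; preferential 1%. → 1%.
Line C: passenger car → 2-4; petrol-engined → 2-4-3; g.v.w. 3.2 t → 2-4-3-1. Scheduled 19%. Galveny agreement on 2-1-4-2: 2-4-3-1 not covered; Galveny agreement on 2-4-4-1: 2-4-3-1 not covered. → 19%.
Line D: motorcycle → 2-3; petrol-engined → 2-3-2; g.v.w. 40 t → 2-3-2-2. Scheduled 34%. anti-dumping (Rothland, 2-3-2): +37%; total 34% + 37% = 71%. → 71%.
Line E: passenger car → 2-4; petrol-engined → 2-4-3; g.v.w. 26 t → 2-4-3-2. Scheduled 14%. No special measure applies. → 14%.
Sum: 36% + 1% + 19% + 71% + 14% = 141%.

141%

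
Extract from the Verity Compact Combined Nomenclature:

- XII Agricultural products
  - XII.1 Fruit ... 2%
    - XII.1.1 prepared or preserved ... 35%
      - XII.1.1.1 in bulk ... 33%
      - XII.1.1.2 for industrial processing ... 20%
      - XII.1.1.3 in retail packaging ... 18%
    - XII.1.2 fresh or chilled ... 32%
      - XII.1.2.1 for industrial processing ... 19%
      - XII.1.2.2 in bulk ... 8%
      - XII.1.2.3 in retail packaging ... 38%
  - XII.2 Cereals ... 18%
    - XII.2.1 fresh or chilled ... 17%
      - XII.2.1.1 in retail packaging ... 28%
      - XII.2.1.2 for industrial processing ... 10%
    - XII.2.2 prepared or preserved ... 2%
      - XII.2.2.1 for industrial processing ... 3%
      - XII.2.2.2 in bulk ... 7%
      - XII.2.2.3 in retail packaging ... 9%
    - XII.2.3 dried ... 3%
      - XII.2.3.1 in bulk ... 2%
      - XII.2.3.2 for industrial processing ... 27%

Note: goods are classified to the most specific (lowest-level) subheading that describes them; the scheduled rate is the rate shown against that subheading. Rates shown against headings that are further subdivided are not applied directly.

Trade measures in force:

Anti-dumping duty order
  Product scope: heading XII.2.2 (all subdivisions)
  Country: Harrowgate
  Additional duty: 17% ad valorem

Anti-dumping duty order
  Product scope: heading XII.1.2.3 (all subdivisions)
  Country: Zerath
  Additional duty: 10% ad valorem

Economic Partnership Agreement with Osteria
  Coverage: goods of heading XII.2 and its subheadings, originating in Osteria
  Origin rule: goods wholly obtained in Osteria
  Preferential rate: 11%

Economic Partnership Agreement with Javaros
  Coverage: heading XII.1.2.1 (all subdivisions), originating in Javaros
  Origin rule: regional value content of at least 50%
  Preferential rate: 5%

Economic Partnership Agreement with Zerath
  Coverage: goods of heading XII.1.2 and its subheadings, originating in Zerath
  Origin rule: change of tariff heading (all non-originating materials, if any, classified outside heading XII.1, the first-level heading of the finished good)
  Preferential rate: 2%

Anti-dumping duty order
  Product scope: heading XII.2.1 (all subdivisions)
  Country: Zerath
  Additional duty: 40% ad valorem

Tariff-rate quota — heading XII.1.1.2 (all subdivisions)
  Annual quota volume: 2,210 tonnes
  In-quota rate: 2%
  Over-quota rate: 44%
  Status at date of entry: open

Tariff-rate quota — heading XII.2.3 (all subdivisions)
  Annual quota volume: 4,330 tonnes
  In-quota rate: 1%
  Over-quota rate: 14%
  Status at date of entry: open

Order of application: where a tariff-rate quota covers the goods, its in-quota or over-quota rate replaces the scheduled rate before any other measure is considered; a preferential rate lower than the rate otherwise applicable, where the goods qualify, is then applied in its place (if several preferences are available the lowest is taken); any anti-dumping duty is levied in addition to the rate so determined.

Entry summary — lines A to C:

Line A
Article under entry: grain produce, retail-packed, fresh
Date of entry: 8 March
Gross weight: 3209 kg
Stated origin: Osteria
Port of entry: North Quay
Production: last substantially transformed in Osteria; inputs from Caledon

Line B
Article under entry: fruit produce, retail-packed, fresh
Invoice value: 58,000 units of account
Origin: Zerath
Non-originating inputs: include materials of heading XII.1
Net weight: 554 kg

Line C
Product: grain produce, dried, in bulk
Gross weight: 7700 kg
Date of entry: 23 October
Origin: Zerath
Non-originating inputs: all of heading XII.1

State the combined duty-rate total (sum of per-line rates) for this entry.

Line A: grain → XII.2; fresh → XII.2.1; retail-packed → XII.2.1.1. Scheduled 28%. Osteria agreement on XII.2: not wholly obtained. → 28%.
Line B: fruit → XII.1; fresh → XII.1.2; retail-packed → XII.1.2.3. Scheduled 38%. Zerath agreement on XII.1.2: CTH not met; anti-dumping (Zerath, XII.1.2.3): +10%; total 38% + 10% = 48%. → 48%.
Line C: grain → XII.2; dried → XII.2.3; in bulk → XII.2.3.1. Scheduled 2%. quota on XII.2.3 open → in-quota 1%; Zerath agreement on XII.1.2: XII.2.3.1 not covered. → 1%.
Sum: 28% + 48% + 1% = 77%.

77%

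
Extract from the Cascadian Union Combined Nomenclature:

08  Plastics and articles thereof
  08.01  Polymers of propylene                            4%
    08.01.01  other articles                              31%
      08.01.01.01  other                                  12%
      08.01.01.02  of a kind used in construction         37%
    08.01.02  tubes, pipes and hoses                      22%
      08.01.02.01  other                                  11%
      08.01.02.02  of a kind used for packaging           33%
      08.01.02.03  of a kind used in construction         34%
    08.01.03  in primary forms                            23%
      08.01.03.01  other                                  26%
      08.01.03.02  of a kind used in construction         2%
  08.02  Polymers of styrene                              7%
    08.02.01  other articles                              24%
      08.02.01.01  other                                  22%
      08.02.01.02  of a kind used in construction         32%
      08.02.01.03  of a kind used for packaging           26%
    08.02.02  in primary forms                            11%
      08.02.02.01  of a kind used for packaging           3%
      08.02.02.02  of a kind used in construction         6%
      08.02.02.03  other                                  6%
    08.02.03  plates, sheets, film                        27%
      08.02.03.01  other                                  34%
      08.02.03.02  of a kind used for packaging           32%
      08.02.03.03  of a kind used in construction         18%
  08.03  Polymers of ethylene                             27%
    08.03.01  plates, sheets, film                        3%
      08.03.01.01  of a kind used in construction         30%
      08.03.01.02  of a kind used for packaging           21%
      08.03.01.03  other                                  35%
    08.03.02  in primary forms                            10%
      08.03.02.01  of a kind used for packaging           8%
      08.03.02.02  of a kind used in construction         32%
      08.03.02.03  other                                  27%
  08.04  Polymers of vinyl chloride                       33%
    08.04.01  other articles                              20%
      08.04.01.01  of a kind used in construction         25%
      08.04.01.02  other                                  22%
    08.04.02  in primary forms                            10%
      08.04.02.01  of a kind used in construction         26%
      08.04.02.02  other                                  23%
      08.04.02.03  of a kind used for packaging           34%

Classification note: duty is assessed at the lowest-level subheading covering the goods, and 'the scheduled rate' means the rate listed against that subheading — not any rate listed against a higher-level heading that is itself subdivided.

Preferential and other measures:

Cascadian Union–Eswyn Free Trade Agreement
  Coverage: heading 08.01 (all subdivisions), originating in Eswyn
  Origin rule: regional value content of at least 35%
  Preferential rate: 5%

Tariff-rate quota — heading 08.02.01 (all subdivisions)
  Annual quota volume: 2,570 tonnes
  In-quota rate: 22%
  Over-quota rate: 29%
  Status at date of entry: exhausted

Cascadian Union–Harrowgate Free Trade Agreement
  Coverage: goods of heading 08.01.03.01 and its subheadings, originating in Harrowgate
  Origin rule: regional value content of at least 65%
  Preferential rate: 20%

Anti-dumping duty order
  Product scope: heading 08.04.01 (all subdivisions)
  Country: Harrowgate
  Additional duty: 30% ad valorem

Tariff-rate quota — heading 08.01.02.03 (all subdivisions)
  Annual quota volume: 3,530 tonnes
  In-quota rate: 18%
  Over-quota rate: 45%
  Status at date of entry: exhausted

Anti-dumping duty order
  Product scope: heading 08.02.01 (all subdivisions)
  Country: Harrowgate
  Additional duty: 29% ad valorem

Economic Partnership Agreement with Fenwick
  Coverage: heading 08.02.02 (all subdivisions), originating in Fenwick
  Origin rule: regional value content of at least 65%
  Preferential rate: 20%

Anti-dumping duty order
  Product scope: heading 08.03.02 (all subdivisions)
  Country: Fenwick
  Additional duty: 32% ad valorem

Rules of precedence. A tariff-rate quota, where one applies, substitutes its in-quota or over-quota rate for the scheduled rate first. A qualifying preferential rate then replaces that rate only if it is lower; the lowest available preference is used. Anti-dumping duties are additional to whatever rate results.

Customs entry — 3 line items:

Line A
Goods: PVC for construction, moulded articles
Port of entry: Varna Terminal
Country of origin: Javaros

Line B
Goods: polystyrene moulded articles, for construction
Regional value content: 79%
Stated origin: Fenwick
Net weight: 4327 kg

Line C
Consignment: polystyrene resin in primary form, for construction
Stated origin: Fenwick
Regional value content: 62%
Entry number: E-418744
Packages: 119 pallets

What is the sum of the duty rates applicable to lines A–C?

Line A: PVC → 08.04; moulded articles → 08.04.01; for construction → 08.04.01.01. Scheduled 25%. No special measure applies. → 25%.
Line B: polystyrene → 08.02; moulded articles → 08.02.01; for construction → 08.02.01.02. Scheduled 32%. quota on 08.02.01 exhausted → over-quota 29%; Fenwick agreement on 08.02.02: 08.02.01.02 not covered. → 29%.
Line C: polystyrene → 08.02; resin in primary form → 08.02.02; for construction → 08.02.02.02. Scheduled 6%. Fenwick agreement on 08.02.02: RVC < 65%. → 6%.
Sum: 25% + 29% + 6% = 60%.

60%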